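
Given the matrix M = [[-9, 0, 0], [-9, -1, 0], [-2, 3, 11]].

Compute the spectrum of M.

M is lower triangular, so its eigenvalues are the diagonal entries.
Diagonal: -9, -1, 11.

-9, -1, 11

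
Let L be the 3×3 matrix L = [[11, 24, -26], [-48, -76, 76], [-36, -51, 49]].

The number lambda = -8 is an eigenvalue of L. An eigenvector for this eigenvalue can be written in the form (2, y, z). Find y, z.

We need (L + 8I)v = 0.
L + 8I = [[19, 24, -26], [-48, -68, 76], [-36, -51, 57]].
Row 1: (19)·2 + (24)·y + (-26)·z = 0
Row 2: (-48)·2 + (-68)·y + (76)·z = 0
Row 3: (-36)·2 + (-51)·y + (57)·z = 0
Solving gives y = -7, z = -5.
Check: L·(2, -7, -5) = (-16, 56, 40) = -8·(2, -7, -5).

-7, -5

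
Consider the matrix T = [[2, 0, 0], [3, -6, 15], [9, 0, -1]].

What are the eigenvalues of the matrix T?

-6, -1, 2

Compute the characteristic polynomial p(μ) = det(μI - T).
Cofactor expansion gives p(μ) = μ^3 + 5μ^2 - 8μ - 12.
Try μ = 2: p(2) = 0, so 2 is a root.
Dividing by (μ - 2) leaves μ^2 + 7μ + 6.
The quadratic factors as (μ + 6)·(μ + 1).
Eigenvalues: -6, -1, 2.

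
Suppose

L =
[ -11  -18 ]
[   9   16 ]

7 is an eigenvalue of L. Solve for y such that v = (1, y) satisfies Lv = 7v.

We need (L - 7I)v = 0.
L - 7I = [[-18, -18], [9, 9]].
Row 1: (-18)·1 + (-18)·y = 0
Row 2: (9)·1 + (9)·y = 0
Solving gives y = -1.
Check: L·(1, -1) = (7, -7) = 7·(1, -1).

-1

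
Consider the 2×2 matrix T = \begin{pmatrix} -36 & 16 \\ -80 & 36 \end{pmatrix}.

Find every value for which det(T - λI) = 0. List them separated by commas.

-4, 4

det(T - λI) = (-36 - λ)(36 - λ) - (16)·(-80) = λ^2 - 16.
This factors as (λ + 4)·(λ - 4) = 0.
Eigenvalues: -4, 4.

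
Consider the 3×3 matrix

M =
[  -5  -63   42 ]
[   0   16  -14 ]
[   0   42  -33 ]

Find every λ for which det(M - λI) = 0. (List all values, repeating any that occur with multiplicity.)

Set up det(μI - M) = 0.
Expanding the 3×3 determinant: p(μ) = μ^3 + 22μ^2 + 145μ + 300.
Rational-root test: μ = -12 gives p(-12) = 0.
Dividing by (μ + 12) leaves μ^2 + 10μ + 25.
The quadratic factor is (μ + 5)^2.
Eigenvalues: -12, -5, -5.

-12, -5, -5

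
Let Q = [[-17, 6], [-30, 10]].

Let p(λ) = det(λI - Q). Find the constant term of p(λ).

p(λ) = λ^2 + 7λ + 10.
The constant term is 10.

10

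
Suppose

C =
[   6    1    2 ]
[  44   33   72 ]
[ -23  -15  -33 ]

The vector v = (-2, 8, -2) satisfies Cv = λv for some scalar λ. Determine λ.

Compute Cv: C·(-2, 8, -2) = (-8, 32, -8).
Since Cv = λv, compare component 1: -8 = λ·-2, so λ = 4.

4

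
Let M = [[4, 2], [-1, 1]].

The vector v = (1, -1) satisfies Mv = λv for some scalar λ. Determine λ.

2

Compute Mv: M·(1, -1) = (2, -2).
Since Mv = λv, compare component 1: 2 = λ·1, so λ = 2.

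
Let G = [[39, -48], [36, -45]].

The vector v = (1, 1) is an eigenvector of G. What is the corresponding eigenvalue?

Compute Gv: G·(1, 1) = (-9, -9).
Since Gv = λv, compare component 1: -9 = λ·1, so λ = -9.

-9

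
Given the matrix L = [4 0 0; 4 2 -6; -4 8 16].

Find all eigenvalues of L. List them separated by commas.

4, 8, 10

Compute the characteristic polynomial p(s) = det(sI - L).
Expanding along the first row, p(s) = s^3 - 22s^2 + 152s - 320.
Rational-root test: s = 4 gives p(4) = 0.
Dividing by (s - 4) leaves s^2 - 18s + 80.
The quadratic factors as (s - 8)·(s - 10).
Eigenvalues: 4, 8, 10.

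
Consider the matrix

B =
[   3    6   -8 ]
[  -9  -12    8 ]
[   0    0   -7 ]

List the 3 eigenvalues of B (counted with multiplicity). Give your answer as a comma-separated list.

-7, -6, -3

The characteristic polynomial is p(lambda) = det(lambda·I - B).
Expanding the 3×3 determinant: p(lambda) = lambda^3 + 16·lambda^2 + 81·lambda + 126.
Rational-root test: lambda = -3 gives p(-3) = 0.
Factor out (lambda + 3): p(lambda) = (lambda + 3)·(lambda^2 + 13·lambda + 42).
The quadratic factors as (lambda + 7)·(lambda + 6).
Eigenvalues: -7, -6, -3.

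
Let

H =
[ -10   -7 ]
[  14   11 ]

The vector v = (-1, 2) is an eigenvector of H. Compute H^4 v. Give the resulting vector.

First find the eigenvalue: Hv = (-4, 8) = 4·(-1, 2), so λ = 4.
Then H^4 v = λ^4·v = 4^4·(-1, 2) = 256·(-1, 2) = (-256, 512).

(-256, 512)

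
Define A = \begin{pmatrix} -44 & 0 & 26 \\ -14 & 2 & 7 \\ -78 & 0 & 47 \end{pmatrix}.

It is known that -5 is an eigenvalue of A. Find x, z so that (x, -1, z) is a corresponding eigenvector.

-2, -3

We need (A + 5I)v = 0.
A + 5I = [[-39, 0, 26], [-14, 7, 7], [-78, 0, 52]].
Row 1: (-39)·x + (0)·-1 + (26)·z = 0
Row 2: (-14)·x + (7)·-1 + (7)·z = 0
Row 3: (-78)·x + (0)·-1 + (52)·z = 0
Solving gives x = -2, z = -3.
Check: A·(-2, -1, -3) = (10, 5, 15) = -5·(-2, -1, -3).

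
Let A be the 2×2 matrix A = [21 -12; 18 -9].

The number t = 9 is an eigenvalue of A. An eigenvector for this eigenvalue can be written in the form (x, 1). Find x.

1

We need (A - 9I)v = 0.
A - 9I = [[12, -12], [18, -18]].
Row 1: (12)·x + (-12)·1 = 0
Row 2: (18)·x + (-18)·1 = 0
Solving gives x = 1.
Check: A·(1, 1) = (9, 9) = 9·(1, 1).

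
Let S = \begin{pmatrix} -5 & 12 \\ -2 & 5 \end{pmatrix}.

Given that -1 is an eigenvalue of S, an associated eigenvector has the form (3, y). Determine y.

We need (S + 1I)v = 0.
S + 1I = [[-4, 12], [-2, 6]].
Row 1: (-4)·3 + (12)·y = 0
Row 2: (-2)·3 + (6)·y = 0
Solving gives y = 1.
Check: S·(3, 1) = (-3, -1) = -1·(3, 1).

1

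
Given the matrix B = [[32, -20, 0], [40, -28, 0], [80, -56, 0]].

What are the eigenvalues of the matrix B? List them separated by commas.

-8, 0, 12

Compute the characteristic polynomial p(s) = det(sI - B).
Cofactor expansion gives p(s) = s^3 - 4s^2 - 96s.
Since p(-8) = 0, s = -8 is a root.
Dividing by (s + 8) leaves s^2 - 12s.
The quadratic factors as s·(s - 12).
Eigenvalues: -8, 0, 12.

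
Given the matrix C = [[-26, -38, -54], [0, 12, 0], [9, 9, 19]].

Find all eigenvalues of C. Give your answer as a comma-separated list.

-8, 1, 12

The characteristic polynomial is p(λ) = det(λI - C).
Expanding along the first row, p(λ) = λ^3 - 5λ^2 - 92λ + 96.
Since p(1) = 0, λ = 1 is a root.
Factor out (λ - 1): p(λ) = (λ - 1)·(λ^2 - 4λ - 96).
The quadratic factors as (λ + 8)·(λ - 12).
Eigenvalues: -8, 1, 12.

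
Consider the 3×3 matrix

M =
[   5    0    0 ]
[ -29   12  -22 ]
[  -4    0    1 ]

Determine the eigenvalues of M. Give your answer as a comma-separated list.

Set up det(tI - M) = 0.
Cofactor expansion gives p(t) = t^3 - 18t^2 + 77t - 60.
Try t = 1: p(1) = 0, so 1 is a root.
Factor out (t - 1): p(t) = (t - 1)·(t^2 - 17t + 60).
The quadratic factors as (t - 5)·(t - 12).
Eigenvalues: 1, 5, 12.

1, 5, 12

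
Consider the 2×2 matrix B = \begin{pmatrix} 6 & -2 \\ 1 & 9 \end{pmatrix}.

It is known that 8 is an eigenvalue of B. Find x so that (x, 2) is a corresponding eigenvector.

-2

We need (B - 8I)v = 0.
B - 8I = [[-2, -2], [1, 1]].
Row 1: (-2)·x + (-2)·2 = 0
Row 2: (1)·x + (1)·2 = 0
Solving gives x = -2.
Check: B·(-2, 2) = (-16, 16) = 8·(-2, 2).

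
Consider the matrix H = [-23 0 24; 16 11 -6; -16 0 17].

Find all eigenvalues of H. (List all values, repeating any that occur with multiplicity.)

-7, 1, 11

Compute the characteristic polynomial p(λ) = det(λI - H).
Expanding the 3×3 determinant: p(λ) = λ^3 - 5λ^2 - 73λ + 77.
Try λ = 11: p(11) = 0, so 11 is a root.
Dividing by (λ - 11) leaves λ^2 + 6λ - 7.
The quadratic factors as (λ + 7)·(λ - 1).
Eigenvalues: -7, 1, 11.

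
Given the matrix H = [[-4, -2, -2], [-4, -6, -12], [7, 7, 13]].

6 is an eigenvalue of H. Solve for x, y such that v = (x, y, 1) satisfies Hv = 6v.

We need (H - 6I)v = 0.
H - 6I = [[-10, -2, -2], [-4, -12, -12], [7, 7, 7]].
Row 1: (-10)·x + (-2)·y + (-2)·1 = 0
Row 2: (-4)·x + (-12)·y + (-12)·1 = 0
Row 3: (7)·x + (7)·y + (7)·1 = 0
Solving gives x = 0, y = -1.
Check: H·(0, -1, 1) = (0, -6, 6) = 6·(0, -1, 1).

0, -1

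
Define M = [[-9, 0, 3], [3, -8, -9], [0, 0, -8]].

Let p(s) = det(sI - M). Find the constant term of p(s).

576

p(s) = s^3 + 25s^2 + 208s + 576.
The constant term is 576.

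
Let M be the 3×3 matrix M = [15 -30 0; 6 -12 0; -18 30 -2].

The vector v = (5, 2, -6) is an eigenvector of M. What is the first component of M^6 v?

3645

First find the eigenvalue: Mv = (15, 6, -18) = 3·(5, 2, -6), so λ = 3.
Then M^6 v = λ^6·v = 3^6·(5, 2, -6) = 729·(5, 2, -6) = (3645, 1458, -4374).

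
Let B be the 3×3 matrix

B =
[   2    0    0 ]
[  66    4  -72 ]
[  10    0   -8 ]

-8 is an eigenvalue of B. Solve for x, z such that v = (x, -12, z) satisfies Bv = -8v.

0, -2

We need (B + 8I)v = 0.
B + 8I = [[10, 0, 0], [66, 12, -72], [10, 0, 0]].
Row 1: (10)·x + (0)·-12 + (0)·z = 0
Row 2: (66)·x + (12)·-12 + (-72)·z = 0
Row 3: (10)·x + (0)·-12 + (0)·z = 0
Solving gives x = 0, z = -2.
Check: B·(0, -12, -2) = (0, 96, 16) = -8·(0, -12, -2).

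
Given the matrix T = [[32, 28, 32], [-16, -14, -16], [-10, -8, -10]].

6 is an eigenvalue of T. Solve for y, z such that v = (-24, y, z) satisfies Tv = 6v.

12, 9

We need (T - 6I)v = 0.
T - 6I = [[26, 28, 32], [-16, -20, -16], [-10, -8, -16]].
Row 1: (26)·-24 + (28)·y + (32)·z = 0
Row 2: (-16)·-24 + (-20)·y + (-16)·z = 0
Row 3: (-10)·-24 + (-8)·y + (-16)·z = 0
Solving gives y = 12, z = 9.
Check: T·(-24, 12, 9) = (-144, 72, 54) = 6·(-24, 12, 9).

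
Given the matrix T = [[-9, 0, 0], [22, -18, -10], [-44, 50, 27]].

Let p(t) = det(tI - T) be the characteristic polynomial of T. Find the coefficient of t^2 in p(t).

The coefficient of t^2 of det(tI - T) is −trace(T).
trace(T) = (-9) + (-18) + (27) = 0, so the coefficient is 0.

0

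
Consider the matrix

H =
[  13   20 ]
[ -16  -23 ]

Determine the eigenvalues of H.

det(H - rI) = (13 - r)(-23 - r) - (20)·(-16) = r^2 + 10r + 21.
This factors as (r + 7)·(r + 3) = 0.
Eigenvalues: -7, -3.

-7, -3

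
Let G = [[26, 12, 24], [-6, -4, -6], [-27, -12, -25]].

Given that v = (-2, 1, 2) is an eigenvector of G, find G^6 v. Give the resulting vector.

(-8192, 4096, 8192)

First find the eigenvalue: Gv = (8, -4, -8) = -4·(-2, 1, 2), so λ = -4.
Then G^6 v = λ^6·v = (-4)^6·(-2, 1, 2) = 4096·(-2, 1, 2) = (-8192, 4096, 8192).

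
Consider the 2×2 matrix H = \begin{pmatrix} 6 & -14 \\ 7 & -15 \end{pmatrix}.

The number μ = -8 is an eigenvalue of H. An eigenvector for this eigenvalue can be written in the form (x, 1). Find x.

1

We need (H + 8I)v = 0.
H + 8I = [[14, -14], [7, -7]].
Row 1: (14)·x + (-14)·1 = 0
Row 2: (7)·x + (-7)·1 = 0
Solving gives x = 1.
Check: H·(1, 1) = (-8, -8) = -8·(1, 1).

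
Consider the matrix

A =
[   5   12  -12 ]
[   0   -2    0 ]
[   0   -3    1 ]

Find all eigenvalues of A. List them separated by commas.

The characteristic polynomial is p(lambda) = det(lambda·I - A).
Cofactor expansion gives p(lambda) = lambda^3 - 4·lambda^2 - 7·lambda + 10.
Since p(-2) = 0, lambda = -2 is a root.
Factor out (lambda + 2): p(lambda) = (lambda + 2)·(lambda^2 - 6·lambda + 5).
The quadratic factors as (lambda - 1)·(lambda - 5).
Eigenvalues: -2, 1, 5.

-2, 1, 5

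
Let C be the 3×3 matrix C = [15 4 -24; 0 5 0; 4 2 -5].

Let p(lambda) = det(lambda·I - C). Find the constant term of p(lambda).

p(lambda) = lambda^3 - 15·lambda^2 + 71·lambda - 105.
The constant term is -105.

-105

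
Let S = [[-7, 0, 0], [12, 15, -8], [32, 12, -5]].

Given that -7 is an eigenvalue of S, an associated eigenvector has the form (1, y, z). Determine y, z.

-2, -4

We need (S + 7I)v = 0.
S + 7I = [[0, 0, 0], [12, 22, -8], [32, 12, 2]].
Row 1: (0)·1 + (0)·y + (0)·z = 0
Row 2: (12)·1 + (22)·y + (-8)·z = 0
Row 3: (32)·1 + (12)·y + (2)·z = 0
Solving gives y = -2, z = -4.
Check: S·(1, -2, -4) = (-7, 14, 28) = -7·(1, -2, -4).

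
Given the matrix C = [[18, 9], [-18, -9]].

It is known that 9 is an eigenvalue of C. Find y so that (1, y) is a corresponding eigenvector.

We need (C - 9I)v = 0.
C - 9I = [[9, 9], [-18, -18]].
Row 1: (9)·1 + (9)·y = 0
Row 2: (-18)·1 + (-18)·y = 0
Solving gives y = -1.
Check: C·(1, -1) = (9, -9) = 9·(1, -1).

-1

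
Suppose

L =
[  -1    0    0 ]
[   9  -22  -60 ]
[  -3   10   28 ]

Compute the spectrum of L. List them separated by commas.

Set up det(λI - L) = 0.
Cofactor expansion gives p(λ) = λ^3 - 5λ^2 - 22λ - 16.
Try λ = -2: p(-2) = 0, so -2 is a root.
Factor out (λ + 2): p(λ) = (λ + 2)·(λ^2 - 7λ - 8).
The quadratic factors as (λ + 1)·(λ - 8).
Eigenvalues: -2, -1, 8.

-2, -1, 8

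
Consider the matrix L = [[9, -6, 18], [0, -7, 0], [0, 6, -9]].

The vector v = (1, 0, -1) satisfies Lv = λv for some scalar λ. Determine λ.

Compute Lv: L·(1, 0, -1) = (-9, 0, 9).
Since Lv = λv, compare component 1: -9 = λ·1, so λ = -9.

-9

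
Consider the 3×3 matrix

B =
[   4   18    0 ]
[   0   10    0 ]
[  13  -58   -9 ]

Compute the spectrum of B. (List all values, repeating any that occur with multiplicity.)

-9, 4, 10

Set up det(rI - B) = 0.
Expanding the 3×3 determinant: p(r) = r^3 - 5r^2 - 86r + 360.
Rational-root test: r = -9 gives p(-9) = 0.
Dividing by (r + 9) leaves r^2 - 14r + 40.
The quadratic factors as (r - 4)·(r - 10).
Eigenvalues: -9, 4, 10.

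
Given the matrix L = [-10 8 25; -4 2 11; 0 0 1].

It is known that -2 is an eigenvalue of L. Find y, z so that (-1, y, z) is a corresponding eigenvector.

We need (L + 2I)v = 0.
L + 2I = [[-8, 8, 25], [-4, 4, 11], [0, 0, 3]].
Row 1: (-8)·-1 + (8)·y + (25)·z = 0
Row 2: (-4)·-1 + (4)·y + (11)·z = 0
Row 3: (0)·-1 + (0)·y + (3)·z = 0
Solving gives y = -1, z = 0.
Check: L·(-1, -1, 0) = (2, 2, 0) = -2·(-1, -1, 0).

-1, 0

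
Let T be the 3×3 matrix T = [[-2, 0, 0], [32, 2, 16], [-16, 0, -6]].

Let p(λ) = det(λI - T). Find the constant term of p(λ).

p(λ) = λ^3 + 6λ^2 - 4λ - 24.
The constant term is -24.

-24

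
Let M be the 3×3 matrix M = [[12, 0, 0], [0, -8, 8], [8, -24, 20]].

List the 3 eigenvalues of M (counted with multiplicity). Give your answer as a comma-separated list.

4, 8, 12

Set up det(tI - M) = 0.
Expanding along the first row, p(t) = t^3 - 24t^2 + 176t - 384.
Try t = 4: p(4) = 0, so 4 is a root.
Dividing by (t - 4) leaves t^2 - 20t + 96.
The quadratic factors as (t - 8)·(t - 12).
Eigenvalues: 4, 8, 12.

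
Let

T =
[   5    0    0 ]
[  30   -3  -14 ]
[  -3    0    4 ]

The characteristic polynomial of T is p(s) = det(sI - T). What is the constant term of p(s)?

p(s) = s^3 - 6s^2 - 7s + 60.
The constant term is 60.

60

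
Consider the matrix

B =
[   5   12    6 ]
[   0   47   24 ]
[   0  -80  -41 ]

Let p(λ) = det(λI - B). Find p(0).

35

p(0) = det(0·I − B) = det(−B) = (−1)^3·det(B).
det(B) = -35, so p(0) = 35.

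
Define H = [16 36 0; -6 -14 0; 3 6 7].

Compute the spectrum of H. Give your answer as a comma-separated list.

-2, 4, 7

Compute the characteristic polynomial p(μ) = det(μI - H).
Expanding along the first row, p(μ) = μ^3 - 9μ^2 + 6μ + 56.
Try μ = 7: p(7) = 0, so 7 is a root.
Factor out (μ - 7): p(μ) = (μ - 7)·(μ^2 - 2μ - 8).
The quadratic factors as (μ + 2)·(μ - 4).
Eigenvalues: -2, 4, 7.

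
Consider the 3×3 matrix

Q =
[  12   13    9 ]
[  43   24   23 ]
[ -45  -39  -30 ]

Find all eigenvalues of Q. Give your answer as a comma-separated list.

Set up det(lambda·I - Q) = 0.
Expanding the 3×3 determinant: p(lambda) = lambda^3 - 6·lambda^2 - 49·lambda - 66.
Since p(-2) = 0, lambda = -2 is a root.
Dividing by (lambda + 2) leaves lambda^2 - 8·lambda - 33.
The quadratic factors as (lambda + 3)·(lambda - 11).
Eigenvalues: -3, -2, 11.

-3, -2, 11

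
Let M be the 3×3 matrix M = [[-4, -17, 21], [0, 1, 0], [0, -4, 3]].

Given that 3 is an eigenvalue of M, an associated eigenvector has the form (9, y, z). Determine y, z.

0, 3

We need (M - 3I)v = 0.
M - 3I = [[-7, -17, 21], [0, -2, 0], [0, -4, 0]].
Row 1: (-7)·9 + (-17)·y + (21)·z = 0
Row 2: (0)·9 + (-2)·y + (0)·z = 0
Row 3: (0)·9 + (-4)·y + (0)·z = 0
Solving gives y = 0, z = 3.
Check: M·(9, 0, 3) = (27, 0, 9) = 3·(9, 0, 3).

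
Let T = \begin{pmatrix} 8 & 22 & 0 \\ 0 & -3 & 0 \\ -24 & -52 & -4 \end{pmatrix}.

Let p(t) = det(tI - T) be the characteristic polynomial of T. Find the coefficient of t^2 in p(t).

The coefficient of t^2 of det(tI - T) is −trace(T).
trace(T) = (8) + (-3) + (-4) = 1, so the coefficient is -1.

-1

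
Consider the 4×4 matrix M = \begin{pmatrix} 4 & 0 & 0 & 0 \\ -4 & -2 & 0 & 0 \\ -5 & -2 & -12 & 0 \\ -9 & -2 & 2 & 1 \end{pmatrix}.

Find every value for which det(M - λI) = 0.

-12, -2, 1, 4

M is lower triangular, so its eigenvalues are the diagonal entries.
Diagonal: 4, -2, -12, 1.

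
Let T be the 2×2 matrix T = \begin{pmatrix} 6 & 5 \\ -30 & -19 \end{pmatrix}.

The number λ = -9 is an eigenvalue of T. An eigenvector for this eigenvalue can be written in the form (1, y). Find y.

We need (T + 9I)v = 0.
T + 9I = [[15, 5], [-30, -10]].
Row 1: (15)·1 + (5)·y = 0
Row 2: (-30)·1 + (-10)·y = 0
Solving gives y = -3.
Check: T·(1, -3) = (-9, 27) = -9·(1, -3).

-3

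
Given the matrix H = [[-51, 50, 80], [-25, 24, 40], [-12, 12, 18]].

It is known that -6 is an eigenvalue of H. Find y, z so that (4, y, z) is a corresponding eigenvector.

We need (H + 6I)v = 0.
H + 6I = [[-45, 50, 80], [-25, 30, 40], [-12, 12, 24]].
Row 1: (-45)·4 + (50)·y + (80)·z = 0
Row 2: (-25)·4 + (30)·y + (40)·z = 0
Row 3: (-12)·4 + (12)·y + (24)·z = 0
Solving gives y = 2, z = 1.
Check: H·(4, 2, 1) = (-24, -12, -6) = -6·(4, 2, 1).

2, 1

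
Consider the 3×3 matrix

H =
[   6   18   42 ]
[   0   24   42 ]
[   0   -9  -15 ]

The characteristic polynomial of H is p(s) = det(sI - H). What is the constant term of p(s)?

p(s) = s^3 - 15s^2 + 72s - 108.
The constant term is -108.

-108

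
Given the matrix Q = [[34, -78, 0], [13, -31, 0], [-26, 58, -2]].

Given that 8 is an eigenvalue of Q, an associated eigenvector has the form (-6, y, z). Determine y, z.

We need (Q - 8I)v = 0.
Q - 8I = [[26, -78, 0], [13, -39, 0], [-26, 58, -10]].
Row 1: (26)·-6 + (-78)·y + (0)·z = 0
Row 2: (13)·-6 + (-39)·y + (0)·z = 0
Row 3: (-26)·-6 + (58)·y + (-10)·z = 0
Solving gives y = -2, z = 4.
Check: Q·(-6, -2, 4) = (-48, -16, 32) = 8·(-6, -2, 4).

-2, 4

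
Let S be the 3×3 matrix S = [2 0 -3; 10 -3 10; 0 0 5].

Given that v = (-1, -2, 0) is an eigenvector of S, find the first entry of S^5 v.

-32

First find the eigenvalue: Sv = (-2, -4, 0) = 2·(-1, -2, 0), so λ = 2.
Then S^5 v = λ^5·v = 2^5·(-1, -2, 0) = 32·(-1, -2, 0) = (-32, -64, 0).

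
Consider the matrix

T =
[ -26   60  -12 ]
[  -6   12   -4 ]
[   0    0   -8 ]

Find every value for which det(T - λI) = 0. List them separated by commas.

Set up det(sI - T) = 0.
Expanding the 3×3 determinant: p(s) = s^3 + 22s^2 + 160s + 384.
Since p(-8) = 0, s = -8 is a root.
Factor out (s + 8): p(s) = (s + 8)·(s^2 + 14s + 48).
The quadratic factors as (s + 8)·(s + 6).
Eigenvalues: -8, -8, -6.

-8, -8, -6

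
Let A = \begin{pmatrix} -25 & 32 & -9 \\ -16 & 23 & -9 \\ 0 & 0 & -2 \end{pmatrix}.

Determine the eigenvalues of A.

Compute the characteristic polynomial p(t) = det(tI - A).
Expanding along the first row, p(t) = t^3 + 4t^2 - 59t - 126.
Rational-root test: t = -9 gives p(-9) = 0.
Dividing by (t + 9) leaves t^2 - 5t - 14.
The quadratic factors as (t + 2)·(t - 7).
Eigenvalues: -9, -2, 7.

-9, -2, 7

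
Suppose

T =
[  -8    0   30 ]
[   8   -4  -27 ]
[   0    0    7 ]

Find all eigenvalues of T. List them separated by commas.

-8, -4, 7

Set up det(tI - T) = 0.
Expanding the 3×3 determinant: p(t) = t^3 + 5t^2 - 52t - 224.
Try t = -8: p(-8) = 0, so -8 is a root.
Factor out (t + 8): p(t) = (t + 8)·(t^2 - 3t - 28).
The quadratic factors as (t + 4)·(t - 7).
Eigenvalues: -8, -4, 7.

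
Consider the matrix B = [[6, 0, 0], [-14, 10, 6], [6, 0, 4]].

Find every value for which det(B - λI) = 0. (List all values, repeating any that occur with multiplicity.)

Compute the characteristic polynomial p(λ) = det(λI - B).
Cofactor expansion gives p(λ) = λ^3 - 20λ^2 + 124λ - 240.
Since p(4) = 0, λ = 4 is a root.
Dividing by (λ - 4) leaves λ^2 - 16λ + 60.
The quadratic factors as (λ - 6)·(λ - 10).
Eigenvalues: 4, 6, 10.

4, 6, 10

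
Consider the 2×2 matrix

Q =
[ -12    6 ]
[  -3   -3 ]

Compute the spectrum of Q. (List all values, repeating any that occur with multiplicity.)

det(Q - sI) = (-12 - s)(-3 - s) - (6)·(-3) = s^2 + 15s + 54.
This factors as (s + 9)·(s + 6) = 0.
Eigenvalues: -9, -6.

-9, -6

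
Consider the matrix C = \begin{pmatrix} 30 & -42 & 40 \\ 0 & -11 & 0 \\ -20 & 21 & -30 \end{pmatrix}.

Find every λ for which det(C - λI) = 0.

Set up det(λI - C) = 0.
Expanding the 3×3 determinant: p(λ) = λ^3 + 11λ^2 - 100λ - 1100.
Try λ = 10: p(10) = 0, so 10 is a root.
Factor out (λ - 10): p(λ) = (λ - 10)·(λ^2 + 21λ + 110).
The quadratic factors as (λ + 11)·(λ + 10).
Eigenvalues: -11, -10, 10.

-11, -10, 10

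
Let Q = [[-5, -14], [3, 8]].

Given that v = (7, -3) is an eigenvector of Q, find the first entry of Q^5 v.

First find the eigenvalue: Qv = (7, -3) = 1·(7, -3), so λ = 1.
Then Q^5 v = λ^5·v = 1^5·(7, -3) = 1·(7, -3) = (7, -3).

7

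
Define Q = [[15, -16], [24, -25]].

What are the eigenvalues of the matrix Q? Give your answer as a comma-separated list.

-9, -1

det(Q - rI) = (15 - r)(-25 - r) - (-16)·(24) = r^2 + 10r + 9.
This factors as (r + 9)·(r + 1) = 0.
Eigenvalues: -9, -1.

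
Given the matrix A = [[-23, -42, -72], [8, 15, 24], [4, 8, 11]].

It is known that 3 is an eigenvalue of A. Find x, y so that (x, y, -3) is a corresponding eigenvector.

We need (A - 3I)v = 0.
A - 3I = [[-26, -42, -72], [8, 12, 24], [4, 8, 8]].
Row 1: (-26)·x + (-42)·y + (-72)·-3 = 0
Row 2: (8)·x + (12)·y + (24)·-3 = 0
Row 3: (4)·x + (8)·y + (8)·-3 = 0
Solving gives x = 18, y = -6.
Check: A·(18, -6, -3) = (54, -18, -9) = 3·(18, -6, -3).

18, -6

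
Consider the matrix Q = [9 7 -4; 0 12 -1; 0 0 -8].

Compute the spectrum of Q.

-8, 9, 12

Q is upper triangular, so its eigenvalues are the diagonal entries.
Diagonal: 9, 12, -8.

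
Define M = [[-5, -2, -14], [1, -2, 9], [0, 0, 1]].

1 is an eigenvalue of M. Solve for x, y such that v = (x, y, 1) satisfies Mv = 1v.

-3, 2

We need (M - 1I)v = 0.
M - 1I = [[-6, -2, -14], [1, -3, 9], [0, 0, 0]].
Row 1: (-6)·x + (-2)·y + (-14)·1 = 0
Row 2: (1)·x + (-3)·y + (9)·1 = 0
Row 3: (0)·x + (0)·y + (0)·1 = 0
Solving gives x = -3, y = 2.
Check: M·(-3, 2, 1) = (-3, 2, 1) = 1·(-3, 2, 1).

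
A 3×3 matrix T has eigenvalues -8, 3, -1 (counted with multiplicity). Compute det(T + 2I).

-30

If T has eigenvalues -8, 3, -1, then T + 2I has eigenvalues -6, 5, 1.
det(T + 2I) = (-6) · (5) · (1) = -30.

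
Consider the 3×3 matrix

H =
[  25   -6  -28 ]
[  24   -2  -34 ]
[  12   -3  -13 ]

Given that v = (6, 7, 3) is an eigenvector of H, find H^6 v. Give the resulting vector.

(24576, 28672, 12288)

First find the eigenvalue: Hv = (24, 28, 12) = 4·(6, 7, 3), so λ = 4.
Then H^6 v = λ^6·v = 4^6·(6, 7, 3) = 4096·(6, 7, 3) = (24576, 28672, 12288).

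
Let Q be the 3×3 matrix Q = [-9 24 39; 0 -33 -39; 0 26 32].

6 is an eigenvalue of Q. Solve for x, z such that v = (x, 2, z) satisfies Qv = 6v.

-2, -2

We need (Q - 6I)v = 0.
Q - 6I = [[-15, 24, 39], [0, -39, -39], [0, 26, 26]].
Row 1: (-15)·x + (24)·2 + (39)·z = 0
Row 2: (0)·x + (-39)·2 + (-39)·z = 0
Row 3: (0)·x + (26)·2 + (26)·z = 0
Solving gives x = -2, z = -2.
Check: Q·(-2, 2, -2) = (-12, 12, -12) = 6·(-2, 2, -2).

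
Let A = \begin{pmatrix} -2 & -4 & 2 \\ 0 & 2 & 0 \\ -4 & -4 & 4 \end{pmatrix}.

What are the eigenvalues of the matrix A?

Compute the characteristic polynomial p(μ) = det(μI - A).
Expanding along the first row, p(μ) = μ^3 - 4μ^2 + 4μ.
Since p(0) = 0, μ = 0 is a root.
Factor out μ: p(μ) = μ·(μ^2 - 4μ + 4).
The quadratic factor is (μ - 2)^2.
Eigenvalues: 0, 2, 2.

0, 2, 2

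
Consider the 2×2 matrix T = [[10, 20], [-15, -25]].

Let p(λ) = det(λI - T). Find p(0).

p(0) = det(0·I − T) = det(−T) = (−1)^2·det(T).
det(T) = 50, so p(0) = 50.

50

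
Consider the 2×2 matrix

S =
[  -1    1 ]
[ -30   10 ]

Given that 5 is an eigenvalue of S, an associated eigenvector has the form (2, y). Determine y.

We need (S - 5I)v = 0.
S - 5I = [[-6, 1], [-30, 5]].
Row 1: (-6)·2 + (1)·y = 0
Row 2: (-30)·2 + (5)·y = 0
Solving gives y = 12.
Check: S·(2, 12) = (10, 60) = 5·(2, 12).

12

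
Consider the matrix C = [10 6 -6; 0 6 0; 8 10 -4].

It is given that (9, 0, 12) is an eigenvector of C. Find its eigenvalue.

Compute Cv: C·(9, 0, 12) = (18, 0, 24).
Since Cv = λv, compare component 1: 18 = λ·9, so λ = 2.

2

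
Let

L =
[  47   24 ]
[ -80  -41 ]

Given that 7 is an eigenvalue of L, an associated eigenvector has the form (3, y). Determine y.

We need (L - 7I)v = 0.
L - 7I = [[40, 24], [-80, -48]].
Row 1: (40)·3 + (24)·y = 0
Row 2: (-80)·3 + (-48)·y = 0
Solving gives y = -5.
Check: L·(3, -5) = (21, -35) = 7·(3, -5).

-5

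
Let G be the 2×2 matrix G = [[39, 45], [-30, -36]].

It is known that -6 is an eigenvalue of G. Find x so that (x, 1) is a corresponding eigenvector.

We need (G + 6I)v = 0.
G + 6I = [[45, 45], [-30, -30]].
Row 1: (45)·x + (45)·1 = 0
Row 2: (-30)·x + (-30)·1 = 0
Solving gives x = -1.
Check: G·(-1, 1) = (6, -6) = -6·(-1, 1).

-1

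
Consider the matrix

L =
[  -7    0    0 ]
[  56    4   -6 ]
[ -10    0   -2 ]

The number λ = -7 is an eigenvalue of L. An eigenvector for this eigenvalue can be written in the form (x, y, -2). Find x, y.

-1, 4

We need (L + 7I)v = 0.
L + 7I = [[0, 0, 0], [56, 11, -6], [-10, 0, 5]].
Row 1: (0)·x + (0)·y + (0)·-2 = 0
Row 2: (56)·x + (11)·y + (-6)·-2 = 0
Row 3: (-10)·x + (0)·y + (5)·-2 = 0
Solving gives x = -1, y = 4.
Check: L·(-1, 4, -2) = (7, -28, 14) = -7·(-1, 4, -2).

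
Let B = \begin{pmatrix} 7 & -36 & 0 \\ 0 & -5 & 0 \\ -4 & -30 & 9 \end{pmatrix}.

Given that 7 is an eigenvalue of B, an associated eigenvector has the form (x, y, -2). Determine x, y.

We need (B - 7I)v = 0.
B - 7I = [[0, -36, 0], [0, -12, 0], [-4, -30, 2]].
Row 1: (0)·x + (-36)·y + (0)·-2 = 0
Row 2: (0)·x + (-12)·y + (0)·-2 = 0
Row 3: (-4)·x + (-30)·y + (2)·-2 = 0
Solving gives x = -1, y = 0.
Check: B·(-1, 0, -2) = (-7, 0, -14) = 7·(-1, 0, -2).

-1, 0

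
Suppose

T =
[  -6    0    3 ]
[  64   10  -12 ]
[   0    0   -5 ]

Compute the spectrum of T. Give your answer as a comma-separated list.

Compute the characteristic polynomial p(λ) = det(λI - T).
Cofactor expansion gives p(λ) = λ^3 + λ^2 - 80λ - 300.
Try λ = -5: p(-5) = 0, so -5 is a root.
Dividing by (λ + 5) leaves λ^2 - 4λ - 60.
The quadratic factors as (λ + 6)·(λ - 10).
Eigenvalues: -6, -5, 10.

-6, -5, 10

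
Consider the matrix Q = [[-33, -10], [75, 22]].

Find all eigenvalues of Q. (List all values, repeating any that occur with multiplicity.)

-8, -3

det(Q - sI) = (-33 - s)(22 - s) - (-10)·(75) = s^2 + 11s + 24.
This factors as (s + 8)·(s + 3) = 0.
Eigenvalues: -8, -3.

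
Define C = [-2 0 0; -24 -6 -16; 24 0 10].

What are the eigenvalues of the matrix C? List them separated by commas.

Set up det(rI - C) = 0.
Expanding the 3×3 determinant: p(r) = r^3 - 2r^2 - 68r - 120.
Rational-root test: r = -2 gives p(-2) = 0.
Factor out (r + 2): p(r) = (r + 2)·(r^2 - 4r - 60).
The quadratic factors as (r + 6)·(r - 10).
Eigenvalues: -6, -2, 10.

-6, -2, 10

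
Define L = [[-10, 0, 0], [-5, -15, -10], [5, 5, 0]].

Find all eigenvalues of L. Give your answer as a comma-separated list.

Set up det(μI - L) = 0.
Expanding along the first row, p(μ) = μ^3 + 25μ^2 + 200μ + 500.
Since p(-5) = 0, μ = -5 is a root.
Dividing by (μ + 5) leaves μ^2 + 20μ + 100.
The quadratic factor is (μ + 10)^2.
Eigenvalues: -10, -10, -5.

-10, -10, -5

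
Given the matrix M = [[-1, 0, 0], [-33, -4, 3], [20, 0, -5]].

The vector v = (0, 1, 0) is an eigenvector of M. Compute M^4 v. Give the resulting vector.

First find the eigenvalue: Mv = (0, -4, 0) = -4·(0, 1, 0), so λ = -4.
Then M^4 v = λ^4·v = (-4)^4·(0, 1, 0) = 256·(0, 1, 0) = (0, 256, 0).

(0, 256, 0)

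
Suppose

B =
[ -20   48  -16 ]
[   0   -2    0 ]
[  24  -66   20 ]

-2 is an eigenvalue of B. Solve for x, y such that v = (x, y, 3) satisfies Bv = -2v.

We need (B + 2I)v = 0.
B + 2I = [[-18, 48, -16], [0, 0, 0], [24, -66, 22]].
Row 1: (-18)·x + (48)·y + (-16)·3 = 0
Row 2: (0)·x + (0)·y + (0)·3 = 0
Row 3: (24)·x + (-66)·y + (22)·3 = 0
Solving gives x = 0, y = 1.
Check: B·(0, 1, 3) = (0, -2, -6) = -2·(0, 1, 3).

0, 1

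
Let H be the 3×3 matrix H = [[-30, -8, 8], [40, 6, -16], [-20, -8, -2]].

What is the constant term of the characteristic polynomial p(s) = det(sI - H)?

600

p(0) = det(0·I − H) = det(−H) = (−1)^3·det(H).
det(H) = -600, so p(0) = 600.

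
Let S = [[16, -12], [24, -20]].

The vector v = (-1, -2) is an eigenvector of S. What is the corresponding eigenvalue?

-8

Compute Sv: S·(-1, -2) = (8, 16).
Since Sv = λv, compare component 1: 8 = λ·-1, so λ = -8.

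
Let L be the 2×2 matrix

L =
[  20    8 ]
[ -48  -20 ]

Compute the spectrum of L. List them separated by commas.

det(L - rI) = (20 - r)(-20 - r) - (8)·(-48) = r^2 - 16.
This factors as (r + 4)·(r - 4) = 0.
Eigenvalues: -4, 4.

-4, 4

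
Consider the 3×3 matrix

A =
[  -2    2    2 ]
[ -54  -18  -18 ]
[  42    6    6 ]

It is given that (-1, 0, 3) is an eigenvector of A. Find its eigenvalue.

Compute Av: A·(-1, 0, 3) = (8, 0, -24).
Since Av = λv, compare component 1: 8 = λ·-1, so λ = -8.

-8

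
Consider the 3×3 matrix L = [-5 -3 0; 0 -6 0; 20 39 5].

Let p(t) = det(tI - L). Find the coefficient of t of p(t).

-25

p(t) = t^3 + 6t^2 - 25t - 150.
The coefficient of t is -25.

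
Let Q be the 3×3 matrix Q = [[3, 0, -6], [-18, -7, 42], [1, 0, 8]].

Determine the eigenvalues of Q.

Compute the characteristic polynomial p(λ) = det(λI - Q).
Cofactor expansion gives p(λ) = λ^3 - 4λ^2 - 47λ + 210.
Since p(6) = 0, λ = 6 is a root.
Factor out (λ - 6): p(λ) = (λ - 6)·(λ^2 + 2λ - 35).
The quadratic factors as (λ + 7)·(λ - 5).
Eigenvalues: -7, 5, 6.

-7, 5, 6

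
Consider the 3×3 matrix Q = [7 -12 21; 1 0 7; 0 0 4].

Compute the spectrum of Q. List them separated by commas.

3, 4, 4

Set up det(sI - Q) = 0.
Expanding along the first row, p(s) = s^3 - 11s^2 + 40s - 48.
Rational-root test: s = 4 gives p(4) = 0.
Dividing by (s - 4) leaves s^2 - 7s + 12.
The quadratic factors as (s - 3)·(s - 4).
Eigenvalues: 3, 4, 4.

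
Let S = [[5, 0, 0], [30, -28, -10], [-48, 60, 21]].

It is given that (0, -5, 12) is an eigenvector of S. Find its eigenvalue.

Compute Sv: S·(0, -5, 12) = (0, 20, -48).
Since Sv = λv, compare component 2: 20 = λ·-5, so λ = -4.

-4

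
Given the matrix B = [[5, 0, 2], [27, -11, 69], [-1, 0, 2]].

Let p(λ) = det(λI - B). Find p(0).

132

p(0) = det(0·I − B) = det(−B) = (−1)^3·det(B).
det(B) = -132, so p(0) = 132.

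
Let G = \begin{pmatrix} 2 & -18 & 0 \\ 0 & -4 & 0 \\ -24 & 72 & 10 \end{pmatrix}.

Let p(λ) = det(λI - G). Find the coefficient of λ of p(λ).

-28

p(λ) = λ^3 - 8λ^2 - 28λ + 80.
The coefficient of λ is -28.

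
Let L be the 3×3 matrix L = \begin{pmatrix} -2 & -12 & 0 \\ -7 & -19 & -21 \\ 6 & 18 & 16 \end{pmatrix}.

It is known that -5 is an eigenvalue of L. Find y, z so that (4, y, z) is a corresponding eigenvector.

1, -2

We need (L + 5I)v = 0.
L + 5I = [[3, -12, 0], [-7, -14, -21], [6, 18, 21]].
Row 1: (3)·4 + (-12)·y + (0)·z = 0
Row 2: (-7)·4 + (-14)·y + (-21)·z = 0
Row 3: (6)·4 + (18)·y + (21)·z = 0
Solving gives y = 1, z = -2.
Check: L·(4, 1, -2) = (-20, -5, 10) = -5·(4, 1, -2).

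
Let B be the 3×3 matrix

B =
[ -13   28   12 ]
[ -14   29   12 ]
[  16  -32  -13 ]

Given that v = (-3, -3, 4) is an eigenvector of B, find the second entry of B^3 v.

First find the eigenvalue: Bv = (3, 3, -4) = -1·(-3, -3, 4), so λ = -1.
Then B^3 v = λ^3·v = (-1)^3·(-3, -3, 4) = -1·(-3, -3, 4) = (3, 3, -4).

3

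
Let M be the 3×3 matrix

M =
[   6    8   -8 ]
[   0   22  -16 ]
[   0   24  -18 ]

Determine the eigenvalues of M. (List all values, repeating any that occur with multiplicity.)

Set up det(λI - M) = 0.
Cofactor expansion gives p(λ) = λ^3 - 10λ^2 + 12λ + 72.
Rational-root test: λ = -2 gives p(-2) = 0.
Factor out (λ + 2): p(λ) = (λ + 2)·(λ^2 - 12λ + 36).
The quadratic factor is (λ - 6)^2.
Eigenvalues: -2, 6, 6.

-2, 6, 6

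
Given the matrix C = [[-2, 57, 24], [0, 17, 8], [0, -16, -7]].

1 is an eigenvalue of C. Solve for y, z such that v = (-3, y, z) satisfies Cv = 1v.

We need (C - 1I)v = 0.
C - 1I = [[-3, 57, 24], [0, 16, 8], [0, -16, -8]].
Row 1: (-3)·-3 + (57)·y + (24)·z = 0
Row 2: (0)·-3 + (16)·y + (8)·z = 0
Row 3: (0)·-3 + (-16)·y + (-8)·z = 0
Solving gives y = -1, z = 2.
Check: C·(-3, -1, 2) = (-3, -1, 2) = 1·(-3, -1, 2).

-1, 2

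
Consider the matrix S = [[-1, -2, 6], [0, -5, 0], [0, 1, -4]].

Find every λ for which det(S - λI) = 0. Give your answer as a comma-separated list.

Set up det(λI - S) = 0.
Cofactor expansion gives p(λ) = λ^3 + 10λ^2 + 29λ + 20.
Rational-root test: λ = -1 gives p(-1) = 0.
Dividing by (λ + 1) leaves λ^2 + 9λ + 20.
The quadratic factors as (λ + 5)·(λ + 4).
Eigenvalues: -5, -4, -1.

-5, -4, -1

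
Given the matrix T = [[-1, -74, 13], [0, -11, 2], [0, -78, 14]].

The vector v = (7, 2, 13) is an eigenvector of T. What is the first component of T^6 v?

First find the eigenvalue: Tv = (14, 4, 26) = 2·(7, 2, 13), so λ = 2.
Then T^6 v = λ^6·v = 2^6·(7, 2, 13) = 64·(7, 2, 13) = (448, 128, 832).

448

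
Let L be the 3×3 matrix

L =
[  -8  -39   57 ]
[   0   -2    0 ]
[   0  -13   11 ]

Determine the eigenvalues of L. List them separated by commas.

Compute the characteristic polynomial p(μ) = det(μI - L).
Cofactor expansion gives p(μ) = μ^3 - μ^2 - 94μ - 176.
Try μ = -2: p(-2) = 0, so -2 is a root.
Factor out (μ + 2): p(μ) = (μ + 2)·(μ^2 - 3μ - 88).
The quadratic factors as (μ + 8)·(μ - 11).
Eigenvalues: -8, -2, 11.

-8, -2, 11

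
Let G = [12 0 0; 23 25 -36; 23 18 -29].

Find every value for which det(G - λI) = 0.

-11, 7, 12

Compute the characteristic polynomial p(λ) = det(λI - G).
Cofactor expansion gives p(λ) = λ^3 - 8λ^2 - 125λ + 924.
Rational-root test: λ = 7 gives p(7) = 0.
Dividing by (λ - 7) leaves λ^2 - λ - 132.
The quadratic factors as (λ + 11)·(λ - 12).
Eigenvalues: -11, 7, 12.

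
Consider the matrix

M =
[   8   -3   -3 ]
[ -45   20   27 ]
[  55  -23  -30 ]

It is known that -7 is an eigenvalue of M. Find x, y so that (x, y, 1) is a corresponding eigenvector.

We need (M + 7I)v = 0.
M + 7I = [[15, -3, -3], [-45, 27, 27], [55, -23, -23]].
Row 1: (15)·x + (-3)·y + (-3)·1 = 0
Row 2: (-45)·x + (27)·y + (27)·1 = 0
Row 3: (55)·x + (-23)·y + (-23)·1 = 0
Solving gives x = 0, y = -1.
Check: M·(0, -1, 1) = (0, 7, -7) = -7·(0, -1, 1).

0, -1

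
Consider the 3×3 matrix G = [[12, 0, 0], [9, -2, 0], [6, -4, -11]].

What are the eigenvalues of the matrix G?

G is lower triangular, so its eigenvalues are the diagonal entries.
Diagonal: 12, -2, -11.

-11, -2, 12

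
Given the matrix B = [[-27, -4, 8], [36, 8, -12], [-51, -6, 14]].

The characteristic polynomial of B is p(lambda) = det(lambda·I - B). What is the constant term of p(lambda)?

p(lambda) = lambda^3 + 5·lambda^2 - 2·lambda - 24.
The constant term is -24.

-24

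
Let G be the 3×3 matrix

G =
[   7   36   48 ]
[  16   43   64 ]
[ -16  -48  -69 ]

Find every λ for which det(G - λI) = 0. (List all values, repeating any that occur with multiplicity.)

The characteristic polynomial is p(r) = det(rI - G).
Expanding along the first row, p(r) = r^3 + 19r^2 + 115r + 225.
Rational-root test: r = -5 gives p(-5) = 0.
Dividing by (r + 5) leaves r^2 + 14r + 45.
The quadratic factors as (r + 9)·(r + 5).
Eigenvalues: -9, -5, -5.

-9, -5, -5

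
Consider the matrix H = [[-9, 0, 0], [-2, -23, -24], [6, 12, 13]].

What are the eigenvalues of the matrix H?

-11, -9, 1

Set up det(rI - H) = 0.
Expanding along the first row, p(r) = r^3 + 19r^2 + 79r - 99.
Try r = -11: p(-11) = 0, so -11 is a root.
Dividing by (r + 11) leaves r^2 + 8r - 9.
The quadratic factors as (r + 9)·(r - 1).
Eigenvalues: -11, -9, 1.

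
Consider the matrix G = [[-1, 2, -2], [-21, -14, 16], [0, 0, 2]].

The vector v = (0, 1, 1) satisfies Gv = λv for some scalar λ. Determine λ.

Compute Gv: G·(0, 1, 1) = (0, 2, 2).
Since Gv = λv, compare component 2: 2 = λ·1, so λ = 2.

2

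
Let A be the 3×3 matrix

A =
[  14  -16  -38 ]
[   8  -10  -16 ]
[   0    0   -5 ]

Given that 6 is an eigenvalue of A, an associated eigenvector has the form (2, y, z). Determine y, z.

We need (A - 6I)v = 0.
A - 6I = [[8, -16, -38], [8, -16, -16], [0, 0, -11]].
Row 1: (8)·2 + (-16)·y + (-38)·z = 0
Row 2: (8)·2 + (-16)·y + (-16)·z = 0
Row 3: (0)·2 + (0)·y + (-11)·z = 0
Solving gives y = 1, z = 0.
Check: A·(2, 1, 0) = (12, 6, 0) = 6·(2, 1, 0).

1, 0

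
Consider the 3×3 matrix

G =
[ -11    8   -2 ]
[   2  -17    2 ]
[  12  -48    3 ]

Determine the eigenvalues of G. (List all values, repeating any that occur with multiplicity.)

-9, -9, -7

Compute the characteristic polynomial p(s) = det(sI - G).
Cofactor expansion gives p(s) = s^3 + 25s^2 + 207s + 567.
Since p(-9) = 0, s = -9 is a root.
Factor out (s + 9): p(s) = (s + 9)·(s^2 + 16s + 63).
The quadratic factors as (s + 9)·(s + 7).
Eigenvalues: -9, -9, -7.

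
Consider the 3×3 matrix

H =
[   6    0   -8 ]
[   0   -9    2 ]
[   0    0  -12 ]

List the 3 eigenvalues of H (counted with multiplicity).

H is upper triangular, so its eigenvalues are the diagonal entries.
Diagonal: 6, -9, -12.

-12, -9, 6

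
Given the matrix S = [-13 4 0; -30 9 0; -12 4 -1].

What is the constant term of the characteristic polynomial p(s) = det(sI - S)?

p(0) = det(0·I − S) = det(−S) = (−1)^3·det(S).
det(S) = -3, so p(0) = 3.

3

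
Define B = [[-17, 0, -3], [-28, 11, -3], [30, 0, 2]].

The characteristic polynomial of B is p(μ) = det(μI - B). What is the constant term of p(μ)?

p(μ) = μ^3 + 4μ^2 - 109μ - 616.
The constant term is -616.

-616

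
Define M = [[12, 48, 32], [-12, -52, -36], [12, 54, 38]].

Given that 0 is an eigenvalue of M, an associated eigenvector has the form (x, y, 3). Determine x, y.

4, -3

We need (M)v = 0.
M = [[12, 48, 32], [-12, -52, -36], [12, 54, 38]].
Row 1: (12)·x + (48)·y + (32)·3 = 0
Row 2: (-12)·x + (-52)·y + (-36)·3 = 0
Row 3: (12)·x + (54)·y + (38)·3 = 0
Solving gives x = 4, y = -3.
Check: M·(4, -3, 3) = (0, 0, 0) = 0·(4, -3, 3).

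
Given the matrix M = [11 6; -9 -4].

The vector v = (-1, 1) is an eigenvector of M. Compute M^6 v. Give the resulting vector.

(-15625, 15625)

First find the eigenvalue: Mv = (-5, 5) = 5·(-1, 1), so λ = 5.
Then M^6 v = λ^6·v = 5^6·(-1, 1) = 15625·(-1, 1) = (-15625, 15625).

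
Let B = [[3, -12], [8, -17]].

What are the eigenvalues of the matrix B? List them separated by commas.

-9, -5

det(B - rI) = (3 - r)(-17 - r) - (-12)·(8) = r^2 + 14r + 45.
This factors as (r + 9)·(r + 5) = 0.
Eigenvalues: -9, -5.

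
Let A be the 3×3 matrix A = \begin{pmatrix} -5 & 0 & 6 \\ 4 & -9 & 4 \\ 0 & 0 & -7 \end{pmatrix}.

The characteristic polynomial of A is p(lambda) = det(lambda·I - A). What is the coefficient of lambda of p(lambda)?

143

p(lambda) = lambda^3 + 21·lambda^2 + 143·lambda + 315.
The coefficient of lambda is 143.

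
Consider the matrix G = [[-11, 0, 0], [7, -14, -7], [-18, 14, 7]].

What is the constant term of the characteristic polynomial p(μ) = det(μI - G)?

p(0) = det(0·I − G) = det(−G) = (−1)^3·det(G).
det(G) = 0, so p(0) = 0.

0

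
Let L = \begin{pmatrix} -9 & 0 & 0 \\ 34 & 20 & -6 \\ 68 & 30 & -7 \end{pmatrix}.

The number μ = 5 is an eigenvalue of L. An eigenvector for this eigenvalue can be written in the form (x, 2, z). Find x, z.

0, 5

We need (L - 5I)v = 0.
L - 5I = [[-14, 0, 0], [34, 15, -6], [68, 30, -12]].
Row 1: (-14)·x + (0)·2 + (0)·z = 0
Row 2: (34)·x + (15)·2 + (-6)·z = 0
Row 3: (68)·x + (30)·2 + (-12)·z = 0
Solving gives x = 0, z = 5.
Check: L·(0, 2, 5) = (0, 10, 25) = 5·(0, 2, 5).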